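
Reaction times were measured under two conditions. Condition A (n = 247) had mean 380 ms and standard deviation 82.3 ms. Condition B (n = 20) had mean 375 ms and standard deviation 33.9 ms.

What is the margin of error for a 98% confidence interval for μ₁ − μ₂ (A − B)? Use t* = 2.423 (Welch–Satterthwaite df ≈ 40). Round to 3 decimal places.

22.324

Standard errors of each mean: 82.3/√247 = 5.2366 and 33.9/√20 = 7.5803.
SE(x̄₁ − x̄₂) = √(5.2366² + 7.5803²) = 9.2132 for independent samples with unequal variances.
With t* = 2.423, the margin is 2.423 × 9.2132 = 22.3236.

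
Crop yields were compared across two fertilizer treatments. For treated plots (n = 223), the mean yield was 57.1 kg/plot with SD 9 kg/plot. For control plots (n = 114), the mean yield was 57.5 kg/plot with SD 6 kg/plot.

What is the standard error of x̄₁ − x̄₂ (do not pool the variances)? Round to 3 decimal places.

0.824

Standard errors of each mean: 9/√223 = 0.6027 and 6/√114 = 0.5620.
SE(x̄₁ − x̄₂) = √(0.6027² + 0.5620²) = 0.8241 for independent samples with unequal variances.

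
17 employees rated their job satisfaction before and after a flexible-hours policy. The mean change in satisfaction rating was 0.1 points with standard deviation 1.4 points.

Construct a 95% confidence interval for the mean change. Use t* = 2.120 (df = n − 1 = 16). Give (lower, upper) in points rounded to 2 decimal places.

(-0.62, 0.82)

Paired design: SE = s_d/√n = 1.4/√17 = 0.3395.
t* = 2.120; margin of error = 2.120 × 0.3395 = 0.7197.
0.1 ± 0.7197 → (-0.62, 0.82).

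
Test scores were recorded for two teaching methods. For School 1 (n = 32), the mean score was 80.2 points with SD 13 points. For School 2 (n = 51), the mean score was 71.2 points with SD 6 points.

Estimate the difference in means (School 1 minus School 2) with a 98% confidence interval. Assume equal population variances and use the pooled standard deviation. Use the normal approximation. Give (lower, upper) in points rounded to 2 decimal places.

(4.11, 13.89)

s_p = √[((n₁−1)s₁² + (n₂−1)s₂²)/(n₁+n₂−2)] = √[(31·13² + 50·6²)/81] = 9.3221.
SE = 9.3221·√(1/32 + 1/51) = 2.1023.
With z* = 2.326, margin = 2.326 × 2.1023 = 4.8899.
x̄₁ − x̄₂ = 80.2 − 71.2 = 9.0000; interval 9.0000 ± 4.8899 = (4.11, 13.89).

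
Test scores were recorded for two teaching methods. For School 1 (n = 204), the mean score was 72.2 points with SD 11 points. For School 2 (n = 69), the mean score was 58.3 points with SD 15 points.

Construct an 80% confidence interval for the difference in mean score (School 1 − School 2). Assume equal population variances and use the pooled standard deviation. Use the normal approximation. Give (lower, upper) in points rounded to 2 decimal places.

(11.73, 16.07)

s_p = √[((n₁−1)s₁² + (n₂−1)s₂²)/(n₁+n₂−2)] = √[(203·11² + 68·15²)/271] = 12.1283.
SE = 12.1283·√(1/204 + 1/69) = 1.6890.
With z* = 1.282, margin = 1.282 × 1.6890 = 2.1653.
x̄₁ − x̄₂ = 72.2 − 58.3 = 13.9000; interval 13.9000 ± 2.1653 = (11.73, 16.07).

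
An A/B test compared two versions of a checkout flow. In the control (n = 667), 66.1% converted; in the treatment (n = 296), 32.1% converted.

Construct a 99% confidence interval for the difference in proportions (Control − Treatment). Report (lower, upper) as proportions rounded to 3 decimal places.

(0.256, 0.424)

Each SE is √(p̂(1−p̂)/n): √(0.6610·0.3390/667) = 0.01833 and √(0.3210·0.6790/296) = 0.02714.
SE(p̂₁ − p̂₂) = √(SE₁² + SE₂²) = √(0.0003359889 + 0.0007365796) = 0.03275, since the two samples are independent.
At 99% confidence z* = 2.576; margin = 2.576 × 0.03275 = 0.08436.
The difference is 0.6610 − 0.3210 = 0.3400, so the interval is 0.3400 ± 0.08436 = (0.256, 0.424).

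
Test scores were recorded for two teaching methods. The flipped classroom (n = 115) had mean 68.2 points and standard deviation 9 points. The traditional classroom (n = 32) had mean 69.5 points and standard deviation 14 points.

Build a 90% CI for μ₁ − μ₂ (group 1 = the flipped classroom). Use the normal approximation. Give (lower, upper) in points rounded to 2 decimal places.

(-5.60, 3.00)

Standard errors of each mean: 9/√115 = 0.8393 and 14/√32 = 2.4749.
SE(x̄₁ − x̄₂) = √(0.8393² + 2.4749²) = 2.6133 for independent samples with unequal variances.
With z* = 1.645, the margin is 1.645 × 2.6133 = 4.2989.
x̄₁ − x̄₂ = 68.2 − 69.5 = -1.3000; the interval is -1.3000 ± 4.2989 = (-5.60, 3.00).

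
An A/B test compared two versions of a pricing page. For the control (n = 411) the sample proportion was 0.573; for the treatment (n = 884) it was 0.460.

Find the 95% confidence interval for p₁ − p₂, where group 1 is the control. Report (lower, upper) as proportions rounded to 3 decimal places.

The two standard errors are √(0.5730×0.4270/411) = 0.02440 and √(0.4600×0.5400/884) = 0.01676.
Because the samples are independent, SE_diff = √(0.02440² + 0.01676²) = 0.02960.
Using z* = 1.960 for 95%, ME = 1.960 × 0.02960 = 0.05802.
p̂₁ − p̂₂ = 0.1130; interval 0.1130 ± 0.05802 gives (0.055, 0.171).

(0.055, 0.171)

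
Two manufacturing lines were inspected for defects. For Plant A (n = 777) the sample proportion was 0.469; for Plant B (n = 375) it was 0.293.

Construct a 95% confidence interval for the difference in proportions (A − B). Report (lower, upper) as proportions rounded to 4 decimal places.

(0.1181, 0.2339)

Each SE is √(p̂(1−p̂)/n): √(0.4690·0.5310/777) = 0.01790 and √(0.2930·0.7070/375) = 0.02350.
SE(p̂₁ − p̂₂) = √(SE₁² + SE₂²) = √(0.00032041 + 0.00055225) = 0.02954, since the two samples are independent.
At 95% confidence z* = 1.960; margin = 1.960 × 0.02954 = 0.05790.
The difference is 0.4690 − 0.2930 = 0.1760, so the interval is 0.1760 ± 0.05790 = (0.1181, 0.2339).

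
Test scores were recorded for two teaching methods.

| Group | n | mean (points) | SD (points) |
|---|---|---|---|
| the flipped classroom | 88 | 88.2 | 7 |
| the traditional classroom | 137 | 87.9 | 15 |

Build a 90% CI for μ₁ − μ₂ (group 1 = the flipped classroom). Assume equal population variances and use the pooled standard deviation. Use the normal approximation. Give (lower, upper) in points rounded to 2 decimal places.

(-2.51, 3.11)

s_p = √[((n₁−1)s₁² + (n₂−1)s₂²)/(n₁+n₂−2)] = √[(87·7² + 136·15²)/223] = 12.5035.
SE = 12.5035·√(1/88 + 1/137) = 1.7081.
With z* = 1.645, margin = 1.645 × 1.7081 = 2.8098.
x̄₁ − x̄₂ = 88.2 − 87.9 = 0.3000; interval 0.3000 ± 2.8098 = (-2.51, 3.11).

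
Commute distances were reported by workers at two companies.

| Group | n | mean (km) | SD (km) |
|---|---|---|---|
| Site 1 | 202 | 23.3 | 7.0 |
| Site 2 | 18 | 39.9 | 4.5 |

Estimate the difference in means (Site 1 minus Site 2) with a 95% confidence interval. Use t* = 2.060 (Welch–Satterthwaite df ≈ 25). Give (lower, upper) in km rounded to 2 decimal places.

(-19.01, -14.19)

Per-group SEs: s₁/√n₁ = 7.0/√202 = 0.4925, s₂/√n₂ = 4.5/√18 = 1.0607.
Unpooled SE of the difference: √(0.24255625 + 1.12508449) = 1.1695.
Margin of error = t* · SE = 2.060 × 1.1695 = 2.4092.
x̄₁ − x̄₂ = 23.3 − 39.9 = -16.6000.
CI: -16.6000 ± 2.4092 = (-19.01, -14.19).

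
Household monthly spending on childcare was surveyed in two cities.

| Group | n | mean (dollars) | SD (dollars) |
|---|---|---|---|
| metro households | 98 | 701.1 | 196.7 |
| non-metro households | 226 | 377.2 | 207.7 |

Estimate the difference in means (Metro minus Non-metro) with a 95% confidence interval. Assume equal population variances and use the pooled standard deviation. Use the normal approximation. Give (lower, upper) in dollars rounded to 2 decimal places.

Pooled variance s_p² = [97·196.7² + 225·207.7²] / (98+226−2) = 41799.2440, so s_p = 204.4486.
SE_diff = s_p·√(1/n₁ + 1/n₂) = 204.4486·√(1/98 + 1/226) = 24.7280.
z* = 1.960; margin = 1.960 × 24.7280 = 48.4669.
Difference = 701.1 − 377.2 = 323.9000.
323.9000 ± 48.4669 → (275.43, 372.37).

(275.43, 372.37)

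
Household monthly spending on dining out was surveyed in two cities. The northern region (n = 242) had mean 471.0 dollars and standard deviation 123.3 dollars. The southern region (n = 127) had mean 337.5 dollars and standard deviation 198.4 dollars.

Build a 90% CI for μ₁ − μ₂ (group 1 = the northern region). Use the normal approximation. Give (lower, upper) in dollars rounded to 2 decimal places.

(101.74, 165.26)

Standard errors of each mean: 123.3/√242 = 7.9260 and 198.4/√127 = 17.6052.
SE(x̄₁ − x̄₂) = √(7.9260² + 17.6052²) = 19.3071 for independent samples with unequal variances.
With z* = 1.645, the margin is 1.645 × 19.3071 = 31.7602.
x̄₁ − x̄₂ = 471.0 − 337.5 = 133.5000; the interval is 133.5000 ± 31.7602 = (101.74, 165.26).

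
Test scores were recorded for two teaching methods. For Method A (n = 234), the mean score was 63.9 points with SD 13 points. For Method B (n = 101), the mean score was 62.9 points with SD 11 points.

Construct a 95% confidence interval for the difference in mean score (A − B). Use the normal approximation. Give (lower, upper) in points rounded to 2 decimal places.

Per-group SEs: s₁/√n₁ = 13/√234 = 0.8498, s₂/√n₂ = 11/√101 = 1.0945.
Unpooled SE of the difference: √(0.72216004 + 1.19793025) = 1.3857.
Margin of error = z* · SE = 1.960 × 1.3857 = 2.7160.
x̄₁ − x̄₂ = 63.9 − 62.9 = 1.0000.
CI: 1.0000 ± 2.7160 = (-1.72, 3.72).

(-1.72, 3.72)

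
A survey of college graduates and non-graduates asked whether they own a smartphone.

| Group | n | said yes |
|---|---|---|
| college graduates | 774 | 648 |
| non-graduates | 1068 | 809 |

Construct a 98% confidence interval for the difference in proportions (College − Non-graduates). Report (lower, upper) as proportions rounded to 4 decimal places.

(0.0363, 0.1231)

p̂₁ = 648/774 = 0.8372 and p̂₂ = 809/1068 = 0.7575.
SE₁ = √(p̂₁(1−p̂₁)/n₁) = √(0.8372·0.1628/774) = 0.01327; SE₂ = √(0.7575·0.2425/1068) = 0.01311.
Independent samples: SE of the difference = √(SE₁² + SE₂²) = √(0.0001760929 + 0.0001718721) = 0.01865.
z* for 98% confidence is 2.326, so the margin of error is 2.326 × 0.01865 = 0.04338.
Point estimate p̂₁ − p̂₂ = 0.8372 − 0.7575 = 0.0797.
0.0797 ± 0.04338 → (0.0363, 0.1231).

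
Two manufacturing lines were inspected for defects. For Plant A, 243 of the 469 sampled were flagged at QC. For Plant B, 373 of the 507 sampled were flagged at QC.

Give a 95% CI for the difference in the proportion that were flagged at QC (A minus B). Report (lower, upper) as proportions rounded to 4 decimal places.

(-0.2769, -0.1583)

p̂₁ = 243/469 = 0.5181 and p̂₂ = 373/507 = 0.7357.
SE₁ = √(p̂₁(1−p̂₁)/n₁) = √(0.5181·0.4819/469) = 0.02307; SE₂ = √(0.7357·0.2643/507) = 0.01958.
Independent samples: SE of the difference = √(SE₁² + SE₂²) = √(0.0005322249 + 0.0003833764) = 0.03026.
z* for 95% confidence is 1.960, so the margin of error is 1.960 × 0.03026 = 0.05931.
Point estimate p̂₁ − p̂₂ = 0.5181 − 0.7357 = -0.2176.
-0.2176 ± 0.05931 → (-0.2769, -0.1583).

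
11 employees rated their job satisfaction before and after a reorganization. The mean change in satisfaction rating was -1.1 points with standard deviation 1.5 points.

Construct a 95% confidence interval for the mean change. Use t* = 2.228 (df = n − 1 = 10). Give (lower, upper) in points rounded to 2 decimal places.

(-2.11, -0.09)

This is a matched-pairs design, so SE = s_d/√n = 1.5/√11 = 0.4523.
Margin = 2.228 × 0.4523 = 1.0077; the interval is -1.1 ± 1.0077 = (-2.11, -0.09).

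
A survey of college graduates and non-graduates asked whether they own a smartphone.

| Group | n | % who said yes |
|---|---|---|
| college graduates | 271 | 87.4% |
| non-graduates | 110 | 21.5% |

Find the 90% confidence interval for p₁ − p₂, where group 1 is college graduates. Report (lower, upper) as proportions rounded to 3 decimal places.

SE₁ = √(p̂₁(1−p̂₁)/n₁) = √(0.8740·0.1260/271) = 0.02016; SE₂ = √(0.2150·0.7850/110) = 0.03917.
Independent samples: SE of the difference = √(SE₁² + SE₂²) = √(0.0004064256 + 0.0015342889) = 0.04405.
z* for 90% confidence is 1.645, so the margin of error is 1.645 × 0.04405 = 0.07246.
Point estimate p̂₁ − p̂₂ = 0.8740 − 0.2150 = 0.6590.
0.6590 ± 0.07246 → (0.587, 0.731).

(0.587, 0.731)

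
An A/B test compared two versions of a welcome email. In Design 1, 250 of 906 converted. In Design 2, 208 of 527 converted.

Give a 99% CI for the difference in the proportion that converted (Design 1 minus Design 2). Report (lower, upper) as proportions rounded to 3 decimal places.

Sample proportions: 250/906 = 0.2759, 208/527 = 0.3947.
Each SE is √(p̂(1−p̂)/n): √(0.2759·0.7241/906) = 0.01485 and √(0.3947·0.6053/527) = 0.02129.
SE(p̂₁ − p̂₂) = √(SE₁² + SE₂²) = √(0.0002205225 + 0.0004532641) = 0.02596, since the two samples are independent.
At 99% confidence z* = 2.576; margin = 2.576 × 0.02596 = 0.06687.
The difference is 0.2759 − 0.3947 = -0.1188, so the interval is -0.1188 ± 0.06687 = (-0.186, -0.052).

(-0.186, -0.052)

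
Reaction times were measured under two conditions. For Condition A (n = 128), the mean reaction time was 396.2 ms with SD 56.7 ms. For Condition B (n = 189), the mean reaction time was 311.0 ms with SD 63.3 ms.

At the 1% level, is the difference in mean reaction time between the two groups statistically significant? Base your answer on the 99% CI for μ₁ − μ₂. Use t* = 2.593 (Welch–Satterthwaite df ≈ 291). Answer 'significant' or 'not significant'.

Per-group SEs: s₁/√n₁ = 56.7/√128 = 5.0116, s₂/√n₂ = 63.3/√189 = 4.6044.
Unpooled SE of the difference: √(25.11613456 + 21.20049936) = 6.8056.
Margin of error = t* · SE = 2.593 × 6.8056 = 17.6469.
x̄₁ − x̄₂ = 396.2 − 311.0 = 85.2000.
CI: 85.2000 ± 17.6469 = (67.5531, 102.8469).
The interval (67.5531, 102.8469) does not contain 0, so the difference is significant.

significant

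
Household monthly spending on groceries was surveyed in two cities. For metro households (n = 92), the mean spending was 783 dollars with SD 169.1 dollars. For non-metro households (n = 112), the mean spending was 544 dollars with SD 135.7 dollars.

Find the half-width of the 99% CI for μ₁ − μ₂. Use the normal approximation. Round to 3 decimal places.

56.156

Standard errors of each mean: 169.1/√92 = 17.6299 and 135.7/√112 = 12.8224.
SE(x̄₁ − x̄₂) = √(17.6299² + 12.8224²) = 21.7997 for independent samples with unequal variances.
With z* = 2.576, the margin is 2.576 × 21.7997 = 56.1560.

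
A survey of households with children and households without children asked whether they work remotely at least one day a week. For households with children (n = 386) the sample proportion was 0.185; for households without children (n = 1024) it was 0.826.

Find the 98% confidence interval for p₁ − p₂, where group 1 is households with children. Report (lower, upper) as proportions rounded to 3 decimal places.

(-0.695, -0.587)

Each SE is √(p̂(1−p̂)/n): √(0.1850·0.8150/386) = 0.01976 and √(0.8260·0.1740/1024) = 0.01185.
SE(p̂₁ − p̂₂) = √(SE₁² + SE₂²) = √(0.0003904576 + 0.0001404225) = 0.02304, since the two samples are independent.
At 98% confidence z* = 2.326; margin = 2.326 × 0.02304 = 0.05359.
The difference is 0.1850 − 0.8260 = -0.6410, so the interval is -0.6410 ± 0.05359 = (-0.695, -0.587).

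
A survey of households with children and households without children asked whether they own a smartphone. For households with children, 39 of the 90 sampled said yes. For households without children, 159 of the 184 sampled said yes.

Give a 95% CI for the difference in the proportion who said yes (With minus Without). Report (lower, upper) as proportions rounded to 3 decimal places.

(-0.545, -0.317)

Sample proportions: 39/90 = 0.4333, 159/184 = 0.8641.
Each SE is √(p̂(1−p̂)/n): √(0.4333·0.5667/90) = 0.05223 and √(0.8641·0.1359/184) = 0.02526.
SE(p̂₁ − p̂₂) = √(SE₁² + SE₂²) = √(0.0027279729 + 0.0006380676) = 0.05802, since the two samples are independent.
At 95% confidence z* = 1.960; margin = 1.960 × 0.05802 = 0.11372.
The difference is 0.4333 − 0.8641 = -0.4308, so the interval is -0.4308 ± 0.11372 = (-0.545, -0.317).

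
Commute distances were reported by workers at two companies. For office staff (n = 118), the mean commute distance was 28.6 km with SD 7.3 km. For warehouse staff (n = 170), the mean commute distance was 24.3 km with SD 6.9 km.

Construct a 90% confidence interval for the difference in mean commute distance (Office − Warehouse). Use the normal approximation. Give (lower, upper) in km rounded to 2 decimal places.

Standard errors of each mean: 7.3/√118 = 0.6720 and 6.9/√170 = 0.5292.
SE(x̄₁ − x̄₂) = √(0.6720² + 0.5292²) = 0.8554 for independent samples with unequal variances.
With z* = 1.645, the margin is 1.645 × 0.8554 = 1.4071.
x̄₁ − x̄₂ = 28.6 − 24.3 = 4.3000; the interval is 4.3000 ± 1.4071 = (2.89, 5.71).

(2.89, 5.71)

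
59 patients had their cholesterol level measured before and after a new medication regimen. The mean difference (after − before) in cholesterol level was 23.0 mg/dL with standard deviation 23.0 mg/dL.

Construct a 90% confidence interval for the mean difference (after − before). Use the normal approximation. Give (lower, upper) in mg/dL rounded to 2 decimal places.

(18.07, 27.93)

This is a matched-pairs design, so SE = s_d/√n = 23.0/√59 = 2.9943.
Margin = 1.645 × 2.9943 = 4.9256; the interval is 23.0 ± 4.9256 = (18.07, 27.93).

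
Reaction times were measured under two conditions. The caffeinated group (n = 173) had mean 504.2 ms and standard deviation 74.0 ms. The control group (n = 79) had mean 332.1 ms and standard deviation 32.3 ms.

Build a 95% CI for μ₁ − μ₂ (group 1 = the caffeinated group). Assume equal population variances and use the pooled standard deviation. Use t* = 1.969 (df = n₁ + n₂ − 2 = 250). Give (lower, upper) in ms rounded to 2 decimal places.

s_p = √[((n₁−1)s₁² + (n₂−1)s₂²)/(n₁+n₂−2)] = √[(172·74.0² + 78·32.3²)/250] = 63.9765.
SE = 63.9765·√(1/173 + 1/79) = 8.6873.
With t* = 1.969, margin = 1.969 × 8.6873 = 17.1053.
x̄₁ − x̄₂ = 504.2 − 332.1 = 172.1000; interval 172.1000 ± 17.1053 = (154.99, 189.21).

(154.99, 189.21)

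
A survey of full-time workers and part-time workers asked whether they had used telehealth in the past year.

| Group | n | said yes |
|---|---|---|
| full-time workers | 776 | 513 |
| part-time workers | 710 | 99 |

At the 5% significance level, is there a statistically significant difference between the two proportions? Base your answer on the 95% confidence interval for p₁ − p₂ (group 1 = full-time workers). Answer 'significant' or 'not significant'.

significant

p̂₁ = 513/776 = 0.6611 and p̂₂ = 99/710 = 0.1394.
SE₁ = √(p̂₁(1−p̂₁)/n₁) = √(0.6611·0.3389/776) = 0.01699; SE₂ = √(0.1394·0.8606/710) = 0.01300.
Independent samples: SE of the difference = √(SE₁² + SE₂²) = √(0.0002886601 + 0.000169) = 0.02139.
z* for 95% confidence is 1.960, so the margin of error is 1.960 × 0.02139 = 0.04192.
Point estimate p̂₁ − p̂₂ = 0.6611 − 0.1394 = 0.5217.
0.5217 ± 0.04192 → (0.47978, 0.56362).
The interval (0.47978, 0.56362) does not contain 0, so the difference is significant.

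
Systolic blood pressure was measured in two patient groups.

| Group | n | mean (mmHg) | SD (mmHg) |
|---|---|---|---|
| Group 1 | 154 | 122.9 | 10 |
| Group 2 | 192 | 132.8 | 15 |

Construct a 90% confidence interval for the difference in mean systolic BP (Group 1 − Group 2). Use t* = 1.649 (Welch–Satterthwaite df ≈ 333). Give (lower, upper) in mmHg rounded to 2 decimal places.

(-12.13, -7.67)

Per-group SEs: s₁/√n₁ = 10/√154 = 0.8058, s₂/√n₂ = 15/√192 = 1.0825.
Unpooled SE of the difference: √(0.64931364 + 1.17180625) = 1.3495.
Margin of error = t* · SE = 1.649 × 1.3495 = 2.2253.
x̄₁ − x̄₂ = 122.9 − 132.8 = -9.9000.
CI: -9.9000 ± 2.2253 = (-12.13, -7.67).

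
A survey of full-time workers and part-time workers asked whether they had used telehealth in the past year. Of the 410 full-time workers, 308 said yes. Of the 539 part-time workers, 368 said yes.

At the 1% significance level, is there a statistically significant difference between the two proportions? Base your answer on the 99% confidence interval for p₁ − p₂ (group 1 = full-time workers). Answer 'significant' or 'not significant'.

not significant

Sample proportions: 308/410 = 0.7512, 368/539 = 0.6827.
Each SE is √(p̂(1−p̂)/n): √(0.7512·0.2488/410) = 0.02135 and √(0.6827·0.3173/539) = 0.02005.
SE(p̂₁ − p̂₂) = √(SE₁² + SE₂²) = √(0.0004558225 + 0.0004020025) = 0.02929, since the two samples are independent.
At 99% confidence z* = 2.576; margin = 2.576 × 0.02929 = 0.07545.
The difference is 0.7512 − 0.6827 = 0.0685, so the interval is 0.0685 ± 0.07545 = (-0.00695, 0.14395).
The interval (-0.00695, 0.14395) contains 0, so the difference is not significant.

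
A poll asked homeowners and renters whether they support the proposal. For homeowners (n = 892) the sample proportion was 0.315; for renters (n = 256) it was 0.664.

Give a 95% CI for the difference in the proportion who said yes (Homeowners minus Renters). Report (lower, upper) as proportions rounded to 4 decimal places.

(-0.4144, -0.2836)

SE₁ = √(p̂₁(1−p̂₁)/n₁) = √(0.3150·0.6850/892) = 0.01555; SE₂ = √(0.6640·0.3360/256) = 0.02952.
Independent samples: SE of the difference = √(SE₁² + SE₂²) = √(0.0002418025 + 0.0008714304) = 0.03337.
z* for 95% confidence is 1.960, so the margin of error is 1.960 × 0.03337 = 0.06541.
Point estimate p̂₁ − p̂₂ = 0.3150 − 0.6640 = -0.3490.
-0.3490 ± 0.06541 → (-0.4144, -0.2836).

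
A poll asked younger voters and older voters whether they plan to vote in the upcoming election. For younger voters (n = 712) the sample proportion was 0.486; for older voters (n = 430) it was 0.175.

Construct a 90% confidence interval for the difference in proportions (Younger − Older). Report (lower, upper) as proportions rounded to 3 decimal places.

(0.268, 0.354)

SE₁ = √(p̂₁(1−p̂₁)/n₁) = √(0.4860·0.5140/712) = 0.01873; SE₂ = √(0.1750·0.8250/430) = 0.01832.
Independent samples: SE of the difference = √(SE₁² + SE₂²) = √(0.0003508129 + 0.0003356224) = 0.02620.
z* for 90% confidence is 1.645, so the margin of error is 1.645 × 0.02620 = 0.04310.
Point estimate p̂₁ − p̂₂ = 0.4860 − 0.1750 = 0.3110.
0.3110 ± 0.04310 → (0.268, 0.354).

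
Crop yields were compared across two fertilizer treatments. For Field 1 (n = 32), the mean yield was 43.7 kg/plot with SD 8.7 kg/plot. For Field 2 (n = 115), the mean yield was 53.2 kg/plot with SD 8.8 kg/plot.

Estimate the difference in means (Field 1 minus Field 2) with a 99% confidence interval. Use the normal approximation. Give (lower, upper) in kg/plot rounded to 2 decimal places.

SE₁ = s₁/√n₁ = 8.7/√32 = 1.5380; SE₂ = 8.8/√115 = 0.8206.
Independent samples, unequal variances: SE_diff = √(SE₁² + SE₂²) = √(2.365444 + 0.67338436) = 1.7432.
z* = 2.576, so margin of error = 2.576 × 1.7432 = 4.4905.
Difference in means = 43.7 − 53.2 = -9.5000.
-9.5000 ± 4.4905 → (-13.99, -5.01).

(-13.99, -5.01)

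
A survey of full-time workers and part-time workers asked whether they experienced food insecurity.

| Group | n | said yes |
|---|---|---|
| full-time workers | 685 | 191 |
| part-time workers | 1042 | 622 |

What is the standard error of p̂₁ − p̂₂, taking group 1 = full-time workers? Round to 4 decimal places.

Sample proportions: 191/685 = 0.2788, 622/1042 = 0.5969.
Each SE is √(p̂(1−p̂)/n): √(0.2788·0.7212/685) = 0.01713 and √(0.5969·0.4031/1042) = 0.01520.
SE(p̂₁ − p̂₂) = √(SE₁² + SE₂²) = √(0.0002934369 + 0.00023104) = 0.02290, since the two samples are independent.

0.0229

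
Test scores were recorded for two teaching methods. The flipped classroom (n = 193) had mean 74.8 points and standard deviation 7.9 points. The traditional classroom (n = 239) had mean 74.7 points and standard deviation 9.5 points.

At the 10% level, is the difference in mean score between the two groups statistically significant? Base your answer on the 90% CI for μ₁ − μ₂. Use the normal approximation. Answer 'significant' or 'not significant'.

SE₁ = s₁/√n₁ = 7.9/√193 = 0.5687; SE₂ = 9.5/√239 = 0.6145.
Independent samples, unequal variances: SE_diff = √(SE₁² + SE₂²) = √(0.32341969 + 0.37761025) = 0.8373.
z* = 1.645, so margin of error = 1.645 × 0.8373 = 1.3774.
Difference in means = 74.8 − 74.7 = 0.1000.
0.1000 ± 1.3774 → (-1.2774, 1.4774).
The interval (-1.2774, 1.4774) contains 0, so the difference is not significant.

not significant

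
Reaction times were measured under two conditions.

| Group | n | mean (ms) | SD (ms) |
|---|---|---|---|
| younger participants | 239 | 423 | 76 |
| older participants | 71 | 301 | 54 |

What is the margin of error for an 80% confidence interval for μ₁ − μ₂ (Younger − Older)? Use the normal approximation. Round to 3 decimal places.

Per-group SEs: s₁/√n₁ = 76/√239 = 4.9160, s₂/√n₂ = 54/√71 = 6.4086.
Unpooled SE of the difference: √(24.167056 + 41.07015396) = 8.0770.
Margin of error = z* · SE = 1.282 × 8.0770 = 10.3547.

10.355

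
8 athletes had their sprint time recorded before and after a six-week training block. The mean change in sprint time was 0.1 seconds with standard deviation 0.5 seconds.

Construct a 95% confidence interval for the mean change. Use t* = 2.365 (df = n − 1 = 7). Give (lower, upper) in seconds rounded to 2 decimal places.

(-0.32, 0.52)

This is a matched-pairs design, so SE = s_d/√n = 0.5/√8 = 0.1768.
Margin = 2.365 × 0.1768 = 0.4181; the interval is 0.1 ± 0.4181 = (-0.32, 0.52).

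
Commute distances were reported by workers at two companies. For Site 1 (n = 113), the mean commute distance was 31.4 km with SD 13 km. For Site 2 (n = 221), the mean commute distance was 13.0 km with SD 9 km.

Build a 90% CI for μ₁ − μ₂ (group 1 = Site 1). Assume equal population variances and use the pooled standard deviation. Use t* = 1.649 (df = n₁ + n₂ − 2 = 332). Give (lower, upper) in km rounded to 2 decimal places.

(16.39, 20.41)

s_p = √[((n₁−1)s₁² + (n₂−1)s₂²)/(n₁+n₂−2)] = √[(112·13² + 220·9²)/332] = 10.5208.
SE = 10.5208·√(1/113 + 1/221) = 1.2167.
With t* = 1.649, margin = 1.649 × 1.2167 = 2.0063.
x̄₁ − x̄₂ = 31.4 − 13.0 = 18.4000; interval 18.4000 ± 2.0063 = (16.39, 20.41).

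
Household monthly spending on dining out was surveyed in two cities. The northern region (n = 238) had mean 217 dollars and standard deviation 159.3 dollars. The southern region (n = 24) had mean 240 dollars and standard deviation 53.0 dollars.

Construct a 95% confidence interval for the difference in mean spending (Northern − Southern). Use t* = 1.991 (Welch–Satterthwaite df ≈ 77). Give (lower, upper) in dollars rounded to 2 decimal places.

(-52.78, 6.78)

Per-group SEs: s₁/√n₁ = 159.3/√238 = 10.3259, s₂/√n₂ = 53.0/√24 = 10.8186.
Unpooled SE of the difference: √(106.62421081 + 117.04210596) = 14.9555.
Margin of error = t* · SE = 1.991 × 14.9555 = 29.7764.
x̄₁ − x̄₂ = 217 − 240 = -23.0000.
CI: -23.0000 ± 29.7764 = (-52.78, 6.78).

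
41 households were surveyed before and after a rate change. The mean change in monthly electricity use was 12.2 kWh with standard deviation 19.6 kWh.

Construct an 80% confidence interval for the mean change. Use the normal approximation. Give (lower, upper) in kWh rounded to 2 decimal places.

(8.28, 16.12)

This is a matched-pairs design, so SE = s_d/√n = 19.6/√41 = 3.0610.
Margin = 1.282 × 3.0610 = 3.9242; the interval is 12.2 ± 3.9242 = (8.28, 16.12).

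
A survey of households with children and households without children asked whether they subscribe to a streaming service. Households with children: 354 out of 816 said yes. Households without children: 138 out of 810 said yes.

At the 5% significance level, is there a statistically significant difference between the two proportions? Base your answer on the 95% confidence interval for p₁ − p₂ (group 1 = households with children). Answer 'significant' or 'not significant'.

First, p̂₁ = 354/816 = 0.4338; p̂₂ = 138/810 = 0.1704.
The two standard errors are √(0.4338×0.5662/816) = 0.01735 and √(0.1704×0.8296/810) = 0.01321.
Because the samples are independent, SE_diff = √(0.01735² + 0.01321²) = 0.02181.
Using z* = 1.960 for 95%, ME = 1.960 × 0.02181 = 0.04275.
p̂₁ − p̂₂ = 0.2634; interval 0.2634 ± 0.04275 gives (0.22065, 0.30615).
The interval (0.22065, 0.30615) does not contain 0, so the difference is significant.

significant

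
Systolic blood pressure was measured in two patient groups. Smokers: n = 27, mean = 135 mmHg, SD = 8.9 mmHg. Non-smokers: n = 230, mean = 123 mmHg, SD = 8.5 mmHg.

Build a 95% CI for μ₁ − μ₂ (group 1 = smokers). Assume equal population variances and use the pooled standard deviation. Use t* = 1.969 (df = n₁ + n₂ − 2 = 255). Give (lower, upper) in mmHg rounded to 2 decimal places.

Pooled variance s_p² = [26·8.9² + 229·8.5²] / (27+230−2) = 72.9596, so s_p = 8.5416.
SE_diff = s_p·√(1/n₁ + 1/n₂) = 8.5416·√(1/27 + 1/230) = 1.7376.
t* = 1.969; margin = 1.969 × 1.7376 = 3.4213.
Difference = 135 − 123 = 12.0000.
12.0000 ± 3.4213 → (8.58, 15.42).

(8.58, 15.42)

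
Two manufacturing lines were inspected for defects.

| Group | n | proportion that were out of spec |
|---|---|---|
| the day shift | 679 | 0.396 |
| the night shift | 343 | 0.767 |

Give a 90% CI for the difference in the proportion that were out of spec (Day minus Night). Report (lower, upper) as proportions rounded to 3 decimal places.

The two standard errors are √(0.3960×0.6040/679) = 0.01877 and √(0.7670×0.2330/343) = 0.02283.
Because the samples are independent, SE_diff = √(0.01877² + 0.02283²) = 0.02956.
Using z* = 1.645 for 90%, ME = 1.645 × 0.02956 = 0.04863.
p̂₁ − p̂₂ = -0.3710; interval -0.3710 ± 0.04863 gives (-0.420, -0.322).

(-0.420, -0.322)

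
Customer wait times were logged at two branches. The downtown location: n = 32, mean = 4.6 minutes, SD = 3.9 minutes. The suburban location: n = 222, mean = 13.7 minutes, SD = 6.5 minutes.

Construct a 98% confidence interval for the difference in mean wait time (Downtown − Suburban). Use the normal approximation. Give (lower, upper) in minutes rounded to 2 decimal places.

(-11.00, -7.20)

SE₁ = s₁/√n₁ = 3.9/√32 = 0.6894; SE₂ = 6.5/√222 = 0.4363.
Independent samples, unequal variances: SE_diff = √(SE₁² + SE₂²) = √(0.47527236 + 0.19035769) = 0.8159.
z* = 2.326, so margin of error = 2.326 × 0.8159 = 1.8978.
Difference in means = 4.6 − 13.7 = -9.1000.
-9.1000 ± 1.8978 → (-11.00, -7.20).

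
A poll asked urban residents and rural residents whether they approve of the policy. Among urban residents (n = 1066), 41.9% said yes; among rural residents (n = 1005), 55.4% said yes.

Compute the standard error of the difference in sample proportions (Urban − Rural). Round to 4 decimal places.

0.0218

SE₁ = √(p̂₁(1−p̂₁)/n₁) = √(0.4190·0.5810/1066) = 0.01511; SE₂ = √(0.5540·0.4460/1005) = 0.01568.
Independent samples: SE of the difference = √(SE₁² + SE₂²) = √(0.0002283121 + 0.0002458624) = 0.02178.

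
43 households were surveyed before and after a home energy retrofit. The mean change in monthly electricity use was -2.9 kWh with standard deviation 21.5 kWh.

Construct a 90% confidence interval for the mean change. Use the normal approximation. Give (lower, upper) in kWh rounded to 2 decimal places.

This is a matched-pairs design, so SE = s_d/√n = 21.5/√43 = 3.2787.
Margin = 1.645 × 3.2787 = 5.3935; the interval is -2.9 ± 5.3935 = (-8.29, 2.49).

(-8.29, 2.49)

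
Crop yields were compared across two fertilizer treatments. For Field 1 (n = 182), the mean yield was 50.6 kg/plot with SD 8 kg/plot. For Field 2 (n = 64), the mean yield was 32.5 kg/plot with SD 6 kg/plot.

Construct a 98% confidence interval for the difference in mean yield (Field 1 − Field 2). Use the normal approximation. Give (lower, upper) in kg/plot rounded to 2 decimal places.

Per-group SEs: s₁/√n₁ = 8/√182 = 0.5930, s₂/√n₂ = 6/√64 = 0.7500.
Unpooled SE of the difference: √(0.351649 + 0.5625) = 0.9561.
Margin of error = z* · SE = 2.326 × 0.9561 = 2.2239.
x̄₁ − x̄₂ = 50.6 − 32.5 = 18.1000.
CI: 18.1000 ± 2.2239 = (15.88, 20.32).

(15.88, 20.32)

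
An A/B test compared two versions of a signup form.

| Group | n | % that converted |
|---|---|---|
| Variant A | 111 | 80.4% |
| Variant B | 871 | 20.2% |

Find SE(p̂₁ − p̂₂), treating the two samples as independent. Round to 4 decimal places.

The two standard errors are √(0.8040×0.1960/111) = 0.03768 and √(0.2020×0.7980/871) = 0.01360.
Because the samples are independent, SE_diff = √(0.03768² + 0.01360²) = 0.04006.

0.0401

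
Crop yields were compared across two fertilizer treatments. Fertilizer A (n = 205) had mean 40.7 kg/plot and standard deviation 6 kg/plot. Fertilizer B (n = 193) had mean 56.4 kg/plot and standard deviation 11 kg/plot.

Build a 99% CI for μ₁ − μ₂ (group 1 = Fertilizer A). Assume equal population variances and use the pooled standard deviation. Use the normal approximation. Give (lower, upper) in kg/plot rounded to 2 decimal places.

(-17.97, -13.43)

Pooled variance s_p² = [204·6² + 192·11²] / (205+193−2) = 77.2121, so s_p = 8.7870.
SE_diff = s_p·√(1/n₁ + 1/n₂) = 8.7870·√(1/205 + 1/193) = 0.8813.
z* = 2.576; margin = 2.576 × 0.8813 = 2.2702.
Difference = 40.7 − 56.4 = -15.7000.
-15.7000 ± 2.2702 → (-17.97, -13.43).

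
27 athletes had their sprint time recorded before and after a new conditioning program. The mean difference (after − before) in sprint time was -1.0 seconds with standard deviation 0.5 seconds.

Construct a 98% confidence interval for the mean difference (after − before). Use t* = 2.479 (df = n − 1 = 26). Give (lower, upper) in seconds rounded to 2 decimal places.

(-1.24, -0.76)

This is a matched-pairs design, so SE = s_d/√n = 0.5/√27 = 0.0962.
Margin = 2.479 × 0.0962 = 0.2385; the interval is -1.0 ± 0.2385 = (-1.24, -0.76).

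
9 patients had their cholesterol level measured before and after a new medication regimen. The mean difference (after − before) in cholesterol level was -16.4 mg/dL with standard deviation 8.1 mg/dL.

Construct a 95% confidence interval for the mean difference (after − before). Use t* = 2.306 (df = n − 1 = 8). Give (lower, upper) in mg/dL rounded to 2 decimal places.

This is a matched-pairs design, so SE = s_d/√n = 8.1/√9 = 2.7000.
Margin = 2.306 × 2.7000 = 6.2262; the interval is -16.4 ± 6.2262 = (-22.63, -10.17).

(-22.63, -10.17)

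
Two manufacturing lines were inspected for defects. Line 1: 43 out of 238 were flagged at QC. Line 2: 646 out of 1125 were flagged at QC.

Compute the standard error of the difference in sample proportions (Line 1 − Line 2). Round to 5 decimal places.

0.02897

Sample proportions: 43/238 = 0.1807, 646/1125 = 0.5742.
Each SE is √(p̂(1−p̂)/n): √(0.1807·0.8193/238) = 0.02494 and √(0.5742·0.4258/1125) = 0.01474.
SE(p̂₁ − p̂₂) = √(SE₁² + SE₂²) = √(0.0006220036 + 0.0002172676) = 0.02897, since the two samples are independent.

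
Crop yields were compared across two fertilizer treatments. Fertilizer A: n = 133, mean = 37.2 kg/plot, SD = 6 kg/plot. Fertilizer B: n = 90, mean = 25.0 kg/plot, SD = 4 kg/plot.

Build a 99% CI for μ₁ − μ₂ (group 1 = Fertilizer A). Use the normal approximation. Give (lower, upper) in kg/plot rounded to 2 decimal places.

(10.47, 13.93)

Standard errors of each mean: 6/√133 = 0.5203 and 4/√90 = 0.4216.
SE(x̄₁ − x̄₂) = √(0.5203² + 0.4216²) = 0.6697 for independent samples with unequal variances.
With z* = 2.576, the margin is 2.576 × 0.6697 = 1.7251.
x̄₁ − x̄₂ = 37.2 − 25.0 = 12.2000; the interval is 12.2000 ± 1.7251 = (10.47, 13.93).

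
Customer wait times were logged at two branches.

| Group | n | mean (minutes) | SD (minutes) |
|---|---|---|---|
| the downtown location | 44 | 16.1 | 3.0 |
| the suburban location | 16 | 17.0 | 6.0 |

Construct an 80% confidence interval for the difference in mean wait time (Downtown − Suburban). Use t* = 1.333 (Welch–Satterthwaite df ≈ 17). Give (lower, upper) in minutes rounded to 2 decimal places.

(-2.99, 1.19)

Standard errors of each mean: 3.0/√44 = 0.4523 and 6.0/√16 = 1.5000.
SE(x̄₁ − x̄₂) = √(0.4523² + 1.5000²) = 1.5667 for independent samples with unequal variances.
With t* = 1.333, the margin is 1.333 × 1.5667 = 2.0884.
x̄₁ − x̄₂ = 16.1 − 17.0 = -0.9000; the interval is -0.9000 ± 2.0884 = (-2.99, 1.19).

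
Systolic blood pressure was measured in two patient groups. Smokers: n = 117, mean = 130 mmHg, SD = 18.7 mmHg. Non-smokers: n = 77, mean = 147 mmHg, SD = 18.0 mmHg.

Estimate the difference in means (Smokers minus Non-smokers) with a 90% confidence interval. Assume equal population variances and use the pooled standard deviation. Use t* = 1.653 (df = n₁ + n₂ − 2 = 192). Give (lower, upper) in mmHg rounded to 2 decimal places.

s_p = √[((n₁−1)s₁² + (n₂−1)s₂²)/(n₁+n₂−2)] = √[(116·18.7² + 76·18.0²)/192] = 18.4261.
SE = 18.4261·√(1/117 + 1/77) = 2.7039.
With t* = 1.653, margin = 1.653 × 2.7039 = 4.4695.
x̄₁ − x̄₂ = 130 − 147 = -17.0000; interval -17.0000 ± 4.4695 = (-21.47, -12.53).

(-21.47, -12.53)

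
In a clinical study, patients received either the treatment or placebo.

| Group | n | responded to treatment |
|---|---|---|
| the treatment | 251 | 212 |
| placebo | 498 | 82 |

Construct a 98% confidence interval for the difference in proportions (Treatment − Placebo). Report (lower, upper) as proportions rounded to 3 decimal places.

Sample proportions: 212/251 = 0.8446, 82/498 = 0.1647.
Each SE is √(p̂(1−p̂)/n): √(0.8446·0.1554/251) = 0.02287 and √(0.1647·0.8353/498) = 0.01662.
SE(p̂₁ − p̂₂) = √(SE₁² + SE₂²) = √(0.0005230369 + 0.0002762244) = 0.02827, since the two samples are independent.
At 98% confidence z* = 2.326; margin = 2.326 × 0.02827 = 0.06576.
The difference is 0.8446 − 0.1647 = 0.6799, so the interval is 0.6799 ± 0.06576 = (0.614, 0.746).

(0.614, 0.746)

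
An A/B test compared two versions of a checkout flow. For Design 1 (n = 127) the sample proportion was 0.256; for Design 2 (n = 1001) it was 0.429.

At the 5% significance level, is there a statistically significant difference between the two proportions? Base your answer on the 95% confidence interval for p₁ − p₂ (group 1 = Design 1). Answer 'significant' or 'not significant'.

significant

The two standard errors are √(0.2560×0.7440/127) = 0.03873 and √(0.4290×0.5710/1001) = 0.01564.
Because the samples are independent, SE_diff = √(0.03873² + 0.01564²) = 0.04177.
Using z* = 1.960 for 95%, ME = 1.960 × 0.04177 = 0.08187.
p̂₁ − p̂₂ = -0.1730; interval -0.1730 ± 0.08187 gives (-0.25487, -0.09113).
The interval (-0.25487, -0.09113) does not contain 0, so the difference is significant.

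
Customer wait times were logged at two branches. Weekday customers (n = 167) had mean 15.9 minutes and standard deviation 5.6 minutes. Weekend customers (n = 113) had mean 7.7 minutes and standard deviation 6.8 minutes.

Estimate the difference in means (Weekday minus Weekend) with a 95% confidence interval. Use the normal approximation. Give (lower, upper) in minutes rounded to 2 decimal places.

Per-group SEs: s₁/√n₁ = 5.6/√167 = 0.4333, s₂/√n₂ = 6.8/√113 = 0.6397.
Unpooled SE of the difference: √(0.18774889 + 0.40921609) = 0.7726.
Margin of error = z* · SE = 1.960 × 0.7726 = 1.5143.
x̄₁ − x̄₂ = 15.9 − 7.7 = 8.2000.
CI: 8.2000 ± 1.5143 = (6.69, 9.71).

(6.69, 9.71)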